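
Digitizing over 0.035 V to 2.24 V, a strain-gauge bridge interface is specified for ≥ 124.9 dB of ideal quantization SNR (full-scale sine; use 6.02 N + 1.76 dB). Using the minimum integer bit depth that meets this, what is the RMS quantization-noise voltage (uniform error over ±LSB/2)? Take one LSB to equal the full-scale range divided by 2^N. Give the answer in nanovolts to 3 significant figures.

304 nV

Full-scale range = 2.24 V − (0.035 V) = 2.205 V.
6.02 N + 1.76 ≥ 124.9 gives N ≥ 20.455, so the minimum integer is 21.
One LSB is 2.205 V / 2097152 = 1.0514 µV.
σ_q = LSB/√12 = 1.0514 µV/3.4641 = 304 nV.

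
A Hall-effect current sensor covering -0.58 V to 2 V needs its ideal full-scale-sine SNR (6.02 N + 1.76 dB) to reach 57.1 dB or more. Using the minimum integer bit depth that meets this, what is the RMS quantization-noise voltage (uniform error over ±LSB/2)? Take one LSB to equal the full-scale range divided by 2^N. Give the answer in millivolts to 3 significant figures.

Range = 2 − (-0.58) = 2.58 V.
6.02 N + 1.76 ≥ 57.1 gives N ≥ 9.193, so the minimum integer is 10.
Step size = 2.58/1024 V = 2.5195 mV.
σ_q = LSB/√12 = 2.5195 mV/3.4641 = 0.727 mV.

0.727 mV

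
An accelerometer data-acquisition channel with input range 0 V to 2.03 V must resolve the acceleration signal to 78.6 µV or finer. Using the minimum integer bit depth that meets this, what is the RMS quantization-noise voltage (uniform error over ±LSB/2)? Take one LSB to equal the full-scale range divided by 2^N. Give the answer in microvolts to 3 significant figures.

17.9 µV

Range is 2.03 V.
Levels needed ≥ 2.03/78.6 µV = 25830. 2^15 = 32768 suffices, so N_min = 15.
LSB = 2.03 V / 2^15 = 61.951 µV.
RMS noise = LSB/√12 = 17.9 µV.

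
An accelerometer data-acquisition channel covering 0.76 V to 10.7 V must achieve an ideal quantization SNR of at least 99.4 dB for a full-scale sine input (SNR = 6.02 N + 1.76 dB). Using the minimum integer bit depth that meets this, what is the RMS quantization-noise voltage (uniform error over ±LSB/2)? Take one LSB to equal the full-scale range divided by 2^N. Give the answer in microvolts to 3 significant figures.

21.9 µV

Span: 10.7 V − (0.76 V) = 9.94 V.
Solving 6.02 N ≥ 99.4 − 1.76: N ≥ 16.219. Round up → N = 17.
LSB = 9.94 V ÷ 2^17 = 9.94/131072 V = 75.836 µV.
V_rms = LSB/√12 = 21.9 µV.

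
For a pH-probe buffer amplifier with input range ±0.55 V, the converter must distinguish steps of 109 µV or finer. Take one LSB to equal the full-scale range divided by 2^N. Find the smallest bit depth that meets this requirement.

Range = 0.55 − (-0.55) = 1.1 V.
Levels needed ≥ 1.1/109 µV = 10090. 2^14 = 16384 suffices, so N_min = 14.

14 bits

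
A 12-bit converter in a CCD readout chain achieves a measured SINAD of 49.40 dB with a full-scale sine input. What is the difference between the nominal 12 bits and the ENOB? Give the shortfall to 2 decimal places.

Effective bits = (49.40 − 1.76)/6.02 = 7.9136.
Shortfall = 12 − 7.9136 = 4.0864 bits.

4.09 bits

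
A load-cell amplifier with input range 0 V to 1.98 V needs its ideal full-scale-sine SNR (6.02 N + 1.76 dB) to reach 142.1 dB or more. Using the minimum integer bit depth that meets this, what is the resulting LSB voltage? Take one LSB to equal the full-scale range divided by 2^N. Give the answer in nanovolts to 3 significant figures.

Range is 1.98 V.
6.02 N + 1.76 ≥ 142.1 gives N ≥ 23.312, so the minimum integer is 24.
One LSB is 1.98 V / 16777216 = 118 nV.

118 nV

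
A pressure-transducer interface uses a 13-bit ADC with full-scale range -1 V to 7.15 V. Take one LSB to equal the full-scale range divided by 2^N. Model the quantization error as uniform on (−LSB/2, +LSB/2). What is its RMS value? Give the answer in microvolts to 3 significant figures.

Full-scale range = 7.15 V − (-1 V) = 8.15 V.
LSB = 8.15 V ÷ 2^13 = 8.15/8192 V = 0.99487 mV.
σ_q = LSB/√12 = 0.99487 mV/3.4641 = 287 µV.

287 µV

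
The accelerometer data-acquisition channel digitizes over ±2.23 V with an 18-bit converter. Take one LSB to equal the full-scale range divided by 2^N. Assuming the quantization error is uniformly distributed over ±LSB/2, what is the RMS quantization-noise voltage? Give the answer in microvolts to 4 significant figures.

4.911 µV

Span: 2.23 V − (-2.23 V) = 4.46 V.
One LSB is 4.46 V / 262144 = 17.0135 µV.
σ_q = LSB/√12 = 17.0135 µV/3.4641 = 4.911 µV.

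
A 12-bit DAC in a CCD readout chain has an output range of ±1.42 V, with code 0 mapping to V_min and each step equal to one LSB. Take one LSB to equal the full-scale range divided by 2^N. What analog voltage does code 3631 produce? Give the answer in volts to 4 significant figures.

1.098 V

Full-scale range = 1.42 V − (-1.42 V) = 2.84 V. LSB = 2.84 V / 2^12.
Output = V_min + (3631/4096) × range = -1.42 + 0.886475 × 2.84 V
      = -1.42 V + 2.51759 V = 1.09759 V.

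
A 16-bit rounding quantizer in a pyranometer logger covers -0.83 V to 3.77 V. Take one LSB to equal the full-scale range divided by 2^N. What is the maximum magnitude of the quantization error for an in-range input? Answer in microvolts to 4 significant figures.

35.10 µV

Range = 3.77 − (-0.83) = 4.6 V.
LSB = 4.6 V / 2^16 = 70.1904 µV.
Worst-case error for round-to-nearest is half an LSB: 35.10 µV.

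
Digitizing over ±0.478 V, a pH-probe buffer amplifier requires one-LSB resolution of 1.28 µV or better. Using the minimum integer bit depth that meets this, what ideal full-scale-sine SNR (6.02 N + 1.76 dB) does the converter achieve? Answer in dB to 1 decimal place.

Full-scale range = 0.478 V − (-0.478 V) = 0.956 V.
Need 2^N ≥ 0.956 V / 1.28 µV = 746900 → N_min = 20.
6.02(20) + 1.76 = 122.16 dB.

122.2 dB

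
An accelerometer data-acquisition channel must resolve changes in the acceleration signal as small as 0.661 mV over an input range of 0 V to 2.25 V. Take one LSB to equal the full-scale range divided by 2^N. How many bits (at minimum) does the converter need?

V_FS = 2.25 V.
Levels needed ≥ 2.25/0.661 mV = 3404. 2^12 = 4096 suffices, so N_min = 12.

12 bits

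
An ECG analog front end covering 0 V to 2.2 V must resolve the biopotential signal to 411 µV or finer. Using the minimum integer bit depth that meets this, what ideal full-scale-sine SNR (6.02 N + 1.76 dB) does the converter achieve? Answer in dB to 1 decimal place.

Range is 2.2 V.
Need 2^N ≥ 2.2 V / 411 µV = 5353 → N_min = 13.
SNR = 6.02 × 13 + 1.76 = 80.02 dB.

80.0 dB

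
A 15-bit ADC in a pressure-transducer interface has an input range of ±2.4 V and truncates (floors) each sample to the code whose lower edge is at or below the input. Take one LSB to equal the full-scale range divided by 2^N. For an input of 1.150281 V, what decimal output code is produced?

Range = 2.4 − (-2.4) = 4.8 V. LSB = 4.8 V / 2^15 ≈ 146.5 µV.
V_in − V_min = 1.150281 − (-2.4) = 3.550281 V.
Divide by LSB: 3.550281 × 32768/4.8 = 24236.5850.
Truncating gives code 24236.

24236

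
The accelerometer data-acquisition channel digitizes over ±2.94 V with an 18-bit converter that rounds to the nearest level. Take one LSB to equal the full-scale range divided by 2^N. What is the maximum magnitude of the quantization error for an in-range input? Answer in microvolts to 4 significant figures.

11.22 µV

Span: 2.94 V − (-2.94 V) = 5.88 V.
LSB = 5.88 V ÷ 2^18 = 5.88/262144 V = 22.4304 µV.
|e|_max = LSB/2 = 11.22 µV.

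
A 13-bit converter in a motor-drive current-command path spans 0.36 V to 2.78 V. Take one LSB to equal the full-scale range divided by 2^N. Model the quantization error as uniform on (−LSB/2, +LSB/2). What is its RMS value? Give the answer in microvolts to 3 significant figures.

85.3 µV

Full-scale range = 2.78 V − (0.36 V) = 2.42 V.
Step size = 2.42/8192 V = 295.41 µV.
For a uniform distribution on [−LSB/2, +LSB/2], V_rms = LSB/√12 = 295.41 µV/3.4641 = 85.3 µV.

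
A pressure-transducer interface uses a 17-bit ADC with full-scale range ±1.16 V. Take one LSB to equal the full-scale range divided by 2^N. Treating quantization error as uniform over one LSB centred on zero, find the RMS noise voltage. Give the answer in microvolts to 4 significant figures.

The full-scale span is 1.16 − (-1.16) = 2.32 V.
LSB = 2.32 V / 2^17 = 17.7002 µV.
V_rms = LSB/√12 = 17.7002 µV / √12 = 5.110 µV.

5.110 µV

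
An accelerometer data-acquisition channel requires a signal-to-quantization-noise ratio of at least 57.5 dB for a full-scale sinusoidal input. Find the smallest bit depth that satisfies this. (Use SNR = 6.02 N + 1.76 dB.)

N ≥ (57.5 − 1.76)/6.02 = 9.259 → N_min = 10.

10 bits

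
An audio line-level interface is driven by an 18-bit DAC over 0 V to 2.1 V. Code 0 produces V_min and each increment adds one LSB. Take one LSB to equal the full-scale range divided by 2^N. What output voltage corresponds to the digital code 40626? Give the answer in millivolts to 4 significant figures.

325.4 mV

Span = 2.1 V. LSB = 2.1 V / 2^18.
V_out = 0 + 40626 × (2.1/262144) V
      = 0 + 0.325449 = 0.325449 V.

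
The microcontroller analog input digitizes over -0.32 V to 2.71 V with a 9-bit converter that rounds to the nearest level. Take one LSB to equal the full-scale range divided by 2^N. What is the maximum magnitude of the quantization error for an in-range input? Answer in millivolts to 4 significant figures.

Span: 2.71 V − (-0.32 V) = 3.03 V.
LSB = 3.03 V / 2^9 = 5.91797 mV.
|e|_max = LSB/2 = 2.959 mV.

2.959 mV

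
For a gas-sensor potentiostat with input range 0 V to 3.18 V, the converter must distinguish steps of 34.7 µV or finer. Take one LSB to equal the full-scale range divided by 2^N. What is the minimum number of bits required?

Range is 3.18 V.
Need 2^N ≥ 3.18 V / 34.7 µV = 91640 → N_min = 17.

17 bits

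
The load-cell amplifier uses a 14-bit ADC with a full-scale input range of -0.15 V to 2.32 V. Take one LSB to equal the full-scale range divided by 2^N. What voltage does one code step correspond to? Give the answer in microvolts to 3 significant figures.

151 µV

The full-scale span is 2.32 − (-0.15) = 2.47 V.
Number of codes = 2^14 = 16384.
One LSB is 2.47 V / 16384 = 151 µV.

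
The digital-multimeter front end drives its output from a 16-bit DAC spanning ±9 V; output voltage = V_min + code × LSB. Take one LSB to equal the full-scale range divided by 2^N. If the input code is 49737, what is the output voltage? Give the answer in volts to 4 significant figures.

Full-scale range = 9 V − (-9 V) = 18 V. LSB = 18 V / 2^16.
Output = V_min + (49737/65536) × range = -9 + 0.758926 × 18 V
      = -9 + 13.6607 = 4.66068 V.

4.661 V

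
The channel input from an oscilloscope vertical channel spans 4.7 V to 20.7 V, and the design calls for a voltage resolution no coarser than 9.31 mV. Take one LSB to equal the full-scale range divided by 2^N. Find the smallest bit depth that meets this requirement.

11 bits

Full-scale range = 20.7 V − (4.7 V) = 16 V.
Required number of levels: 16/9.31 mV = 1718.6; smallest N with 2^N ≥ that is 11.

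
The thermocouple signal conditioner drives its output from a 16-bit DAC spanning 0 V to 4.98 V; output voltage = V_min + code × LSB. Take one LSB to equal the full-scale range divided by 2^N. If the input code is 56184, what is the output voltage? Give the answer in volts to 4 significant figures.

4.269 V

Range is 4.98 V. LSB = 4.98 V / 2^16.
V_out = V_min + code × LSB = 0 V + 56184 × 4.98 V / 65536
      = 0 V + 4.26935 V = 4.26935 V.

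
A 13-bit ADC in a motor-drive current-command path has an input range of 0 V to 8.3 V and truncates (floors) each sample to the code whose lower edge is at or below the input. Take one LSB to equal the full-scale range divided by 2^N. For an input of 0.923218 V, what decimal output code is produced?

911

Span = 8.3 V. LSB = 8.3 V / 2^13 ≈ 1.013 mV.
(V_in − V_min) × 2^13/range = (0.923218 − (0)) × 8192/8.3 = 911.205.
Floor → code = 911.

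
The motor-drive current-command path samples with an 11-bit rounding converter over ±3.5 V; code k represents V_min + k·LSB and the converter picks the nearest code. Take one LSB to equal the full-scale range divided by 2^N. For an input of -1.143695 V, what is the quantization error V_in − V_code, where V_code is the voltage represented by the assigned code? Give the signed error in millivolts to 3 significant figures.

+1.32 mV

The full-scale span is 3.5 − (-3.5) = 7 V. LSB = 7 V / 2^11 ≈ 3.418 mV.
Position in LSBs: (-1.143695 − (-3.5)) × 2048/7 = 689.3875; rounding gives k = 689.
Reconstructed level: -3.5 + 689 × 7/2048 V = -1.145019531 V.
Error = V_in − V_code = -1.143695 − (-1.145019531) = +1.32 mV.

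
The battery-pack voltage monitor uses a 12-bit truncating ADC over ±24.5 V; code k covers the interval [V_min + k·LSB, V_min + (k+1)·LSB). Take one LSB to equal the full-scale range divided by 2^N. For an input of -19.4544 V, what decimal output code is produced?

Full-scale range = 24.5 V − (-24.5 V) = 49 V. LSB = 49 V / 2^12 ≈ 11.96 mV.
(V_in − V_min) × 2^12/range = (-19.4544 − (-24.5)) × 4096/49 = 421.771.
Floor → code = 421.

421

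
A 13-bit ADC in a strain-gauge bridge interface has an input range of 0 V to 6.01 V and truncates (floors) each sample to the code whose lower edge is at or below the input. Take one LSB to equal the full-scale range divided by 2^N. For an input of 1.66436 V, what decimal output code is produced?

2268

V_FS = 6.01 V. LSB = 6.01 V / 2^13 ≈ 0.7336 mV.
code = ⌊(V_in − V_min)/LSB⌋ = ⌊(V_in − V_min) × 2^13 / range⌋
     = ⌊(1.66436 − (0)) × 8192 / 6.01⌋ = ⌊1.66436 × 8192/6.01⌋
     = ⌊2268.625⌋ = 2268.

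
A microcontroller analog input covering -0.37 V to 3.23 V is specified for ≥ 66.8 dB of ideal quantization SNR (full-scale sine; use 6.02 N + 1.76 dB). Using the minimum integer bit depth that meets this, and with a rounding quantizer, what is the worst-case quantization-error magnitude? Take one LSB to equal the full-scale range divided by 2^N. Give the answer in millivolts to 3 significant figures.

Range = 3.23 − (-0.37) = 3.6 V.
Required N = ⌈(66.8 − 1.76)/6.02⌉ = ⌈10.804⌉ = 11.
LSB = 3.6 V ÷ 2^11 = 3.6/2048 V = 1.7578 mV.
|e|_max = LSB/2 = 0.879 mV.

0.879 mV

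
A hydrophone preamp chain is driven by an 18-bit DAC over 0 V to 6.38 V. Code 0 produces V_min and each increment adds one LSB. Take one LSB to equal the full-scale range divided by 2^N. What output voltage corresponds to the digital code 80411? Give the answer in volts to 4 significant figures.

1.957 V

Span = 6.38 V. LSB = 6.38 V / 2^18.
Output = V_min + (80411/262144) × range = 0 + 0.306744 × 6.38 V
      = 0 V + 1.95702 V = 1.95702 V.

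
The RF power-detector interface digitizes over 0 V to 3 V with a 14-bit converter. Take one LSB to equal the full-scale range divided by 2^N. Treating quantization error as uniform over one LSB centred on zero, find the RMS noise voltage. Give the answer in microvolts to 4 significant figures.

52.86 µV

V_FS = 3 V.
LSB = 3 V ÷ 2^14 = 3/16384 V = 183.105 µV.
RMS of a uniform error over width LSB is LSB/√12 = 52.86 µV.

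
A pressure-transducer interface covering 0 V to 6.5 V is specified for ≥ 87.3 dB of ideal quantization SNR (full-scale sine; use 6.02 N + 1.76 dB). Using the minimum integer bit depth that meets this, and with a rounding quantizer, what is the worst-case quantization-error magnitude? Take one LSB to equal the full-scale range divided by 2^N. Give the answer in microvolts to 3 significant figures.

Range is 6.5 V.
Solving 6.02 N ≥ 87.3 − 1.76: N ≥ 14.209. Round up → N = 15.
Step size = 6.5/32768 V = 198.36 µV.
Half an LSB is 99.2 µV.

99.2 µV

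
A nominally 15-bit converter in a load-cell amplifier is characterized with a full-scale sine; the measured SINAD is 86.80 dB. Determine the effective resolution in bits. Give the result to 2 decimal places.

(86.80 − 1.76) / 6.02 = 85.04/6.02 = 14.1262 effective bits.

14.13 bits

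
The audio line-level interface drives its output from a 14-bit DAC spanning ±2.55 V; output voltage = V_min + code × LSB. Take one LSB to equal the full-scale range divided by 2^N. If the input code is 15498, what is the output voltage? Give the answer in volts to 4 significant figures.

Span: 2.55 V − (-2.55 V) = 5.1 V. LSB = 5.1 V / 2^14.
V_out = V_min + code × LSB = -2.55 V + 15498 × 5.1 V / 16384
      = -2.55 V + 4.82421 V = 2.27421 V.

2.274 V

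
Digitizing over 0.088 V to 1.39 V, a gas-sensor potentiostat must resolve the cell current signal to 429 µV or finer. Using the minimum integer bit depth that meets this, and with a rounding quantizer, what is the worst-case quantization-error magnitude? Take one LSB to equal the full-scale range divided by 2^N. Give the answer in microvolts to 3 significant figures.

Full-scale range = 1.39 V − (0.088 V) = 1.302 V.
Required number of levels: 1.302/429 µV = 3035.0; smallest N with 2^N ≥ that is 12.
LSB = 1.302 V ÷ 2^12 = 1.302/4096 V = 317.87 µV.
|e|_max = LSB/2 = 159 µV.

159 µV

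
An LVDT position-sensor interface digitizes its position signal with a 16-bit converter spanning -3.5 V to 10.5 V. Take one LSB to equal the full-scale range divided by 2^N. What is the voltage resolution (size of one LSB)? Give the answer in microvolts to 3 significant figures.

214 µV

Span: 10.5 V − (-3.5 V) = 14 V.
2^16 = 65536 levels.
LSB = 14 V ÷ 2^16 = 14/65536 V = 214 µV.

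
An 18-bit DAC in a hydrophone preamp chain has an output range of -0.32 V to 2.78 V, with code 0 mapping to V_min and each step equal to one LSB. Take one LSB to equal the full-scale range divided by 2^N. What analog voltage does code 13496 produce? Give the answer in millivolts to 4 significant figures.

Full-scale range = 2.78 V − (-0.32 V) = 3.1 V. LSB = 3.1 V / 2^18.
Output = V_min + (13496/262144) × range = -0.32 + 0.0514832 × 3.1 V
      = -0.32 + 0.159598 = -0.160402 V.

-160.4 mV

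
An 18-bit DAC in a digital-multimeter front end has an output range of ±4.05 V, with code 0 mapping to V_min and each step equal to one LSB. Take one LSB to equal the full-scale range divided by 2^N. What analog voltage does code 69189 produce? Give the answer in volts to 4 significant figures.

Span: 4.05 V − (-4.05 V) = 8.1 V. LSB = 8.1 V / 2^18.
V_out = V_min + code × LSB = -4.05 V + 69189 × 8.1 V / 262144
      = -4.05 + 2.13787 = -1.91213 V.

-1.912 V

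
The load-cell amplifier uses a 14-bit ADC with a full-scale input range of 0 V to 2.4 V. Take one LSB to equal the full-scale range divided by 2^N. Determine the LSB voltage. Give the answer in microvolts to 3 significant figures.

146 µV

Full-scale range = 2.4 V.
There are 2^14 = 16384 steps.
One LSB is 2.4 V / 16384 = 146 µV.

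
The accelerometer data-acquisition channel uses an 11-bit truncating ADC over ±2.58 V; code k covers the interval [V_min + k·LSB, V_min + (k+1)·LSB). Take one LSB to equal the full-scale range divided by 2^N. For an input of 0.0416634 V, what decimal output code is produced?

The full-scale span is 2.58 − (-2.58) = 5.16 V. LSB = 5.16 V / 2^11 ≈ 2.520 mV.
(V_in − V_min) × 2^11/range = (0.0416634 − (-2.58)) × 2048/5.16 = 1040.536.
Floor → code = 1040.

1040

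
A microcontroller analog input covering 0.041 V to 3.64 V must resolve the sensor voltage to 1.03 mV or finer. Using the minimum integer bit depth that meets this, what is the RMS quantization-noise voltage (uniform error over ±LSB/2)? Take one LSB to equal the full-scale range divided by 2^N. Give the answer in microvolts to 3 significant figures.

254 µV

The full-scale span is 3.64 − (0.041) = 3.599 V.
Need 2^N ≥ 3.599 V / 1.03 mV = 3494 → N_min = 12.
LSB = 3.599 V ÷ 2^12 = 3.599/4096 V = 0.87866 mV.
σ_q = LSB/√12 = 0.87866 mV/3.4641 = 254 µV.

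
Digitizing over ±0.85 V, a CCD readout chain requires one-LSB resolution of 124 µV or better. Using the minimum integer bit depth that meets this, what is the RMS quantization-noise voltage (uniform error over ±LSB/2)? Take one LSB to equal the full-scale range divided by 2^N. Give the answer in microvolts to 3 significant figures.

30.0 µV

The full-scale span is 0.85 − (-0.85) = 1.7 V.
1.7 V / 124 µV = 13710. Since 2^13 = 8192 and 2^14 = 16384, N = 14.
LSB = 1.7 V ÷ 2^14 = 1.7/16384 V = 103.76 µV.
RMS noise = LSB/√12 = 30.0 µV.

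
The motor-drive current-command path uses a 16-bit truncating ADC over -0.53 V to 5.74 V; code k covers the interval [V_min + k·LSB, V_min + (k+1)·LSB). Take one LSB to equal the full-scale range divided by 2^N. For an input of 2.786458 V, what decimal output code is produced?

Span: 5.74 V − (-0.53 V) = 6.27 V. LSB = 6.27 V / 2^16 ≈ 95.67 µV.
V_in − V_min = 2.786458 − (-0.53) = 3.316458 V.
Divide by LSB: 3.316458 × 65536/6.27 = 34664.6557.
Truncating gives code 34664.

34664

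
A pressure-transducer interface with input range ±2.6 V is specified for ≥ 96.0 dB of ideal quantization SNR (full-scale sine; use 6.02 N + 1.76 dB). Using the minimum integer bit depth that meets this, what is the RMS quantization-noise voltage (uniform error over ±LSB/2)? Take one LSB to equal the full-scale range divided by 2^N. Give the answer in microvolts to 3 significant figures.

22.9 µV

Range = 2.6 − (-2.6) = 5.2 V.
N ≥ (96.0 − 1.76)/6.02 = 15.654 → N_min = 16.
One LSB is 5.2 V / 65536 = 79.346 µV.
V_rms = LSB/√12 = 22.9 µV.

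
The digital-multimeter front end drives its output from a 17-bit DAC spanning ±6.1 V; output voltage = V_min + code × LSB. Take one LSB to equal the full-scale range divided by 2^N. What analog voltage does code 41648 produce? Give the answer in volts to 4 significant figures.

Full-scale range = 6.1 V − (-6.1 V) = 12.2 V. LSB = 12.2 V / 2^17.
V_out = -6.1 + 41648 × (12.2/131072) V
      = -6.1 V + 3.87654 V = -2.22346 V.

-2.223 V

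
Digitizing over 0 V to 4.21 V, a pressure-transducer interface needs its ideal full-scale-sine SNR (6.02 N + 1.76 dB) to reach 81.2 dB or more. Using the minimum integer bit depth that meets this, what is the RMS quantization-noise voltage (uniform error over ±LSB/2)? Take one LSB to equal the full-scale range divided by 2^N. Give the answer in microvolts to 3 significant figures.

V_FS = 4.21 V.
Required N = ⌈(81.2 − 1.76)/6.02⌉ = ⌈13.196⌉ = 14.
One LSB is 4.21 V / 16384 = 256.96 µV.
σ_q = LSB/√12 = 256.96 µV/3.4641 = 74.2 µV.

74.2 µV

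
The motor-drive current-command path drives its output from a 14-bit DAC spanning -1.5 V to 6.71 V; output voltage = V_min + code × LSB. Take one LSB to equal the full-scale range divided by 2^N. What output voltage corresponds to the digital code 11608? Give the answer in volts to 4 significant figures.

4.317 V

The full-scale span is 6.71 − (-1.5) = 8.21 V. LSB = 8.21 V / 2^14.
Output = V_min + (11608/16384) × range = -1.5 + 0.708496 × 8.21 V
      = -1.5 V + 5.81675 V = 4.31675 V.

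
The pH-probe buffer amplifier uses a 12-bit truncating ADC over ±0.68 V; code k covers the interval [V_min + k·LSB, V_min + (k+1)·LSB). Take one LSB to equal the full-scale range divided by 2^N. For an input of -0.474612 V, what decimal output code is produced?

618

Range = 0.68 − (-0.68) = 1.36 V. LSB = 1.36 V / 2^12 ≈ 332.0 µV.
(V_in − V_min) × 2^12/range = (-0.474612 − (-0.68)) × 4096/1.36 = 618.580.
Floor → code = 618.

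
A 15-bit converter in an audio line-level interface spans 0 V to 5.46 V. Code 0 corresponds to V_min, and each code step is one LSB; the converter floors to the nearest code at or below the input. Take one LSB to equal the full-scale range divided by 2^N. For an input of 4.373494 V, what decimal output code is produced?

Range is 5.46 V. LSB = 5.46 V / 2^15 ≈ 166.6 µV.
(V_in − V_min) × 2^15/range = (4.373494 − (0)) × 32768/5.46 = 26247.372.
Floor → code = 26247.

26247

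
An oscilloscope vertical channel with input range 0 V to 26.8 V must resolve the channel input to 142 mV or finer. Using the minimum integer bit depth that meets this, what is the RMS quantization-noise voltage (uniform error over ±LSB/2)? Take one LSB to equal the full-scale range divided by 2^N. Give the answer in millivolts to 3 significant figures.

Span = 26.8 V.
Required number of levels: 26.8/142 mV = 188.73; smallest N with 2^N ≥ that is 8.
LSB = 26.8 V / 2^8 = 104.69 mV.
V_rms = LSB/√12 = 30.2 mV.

30.2 mV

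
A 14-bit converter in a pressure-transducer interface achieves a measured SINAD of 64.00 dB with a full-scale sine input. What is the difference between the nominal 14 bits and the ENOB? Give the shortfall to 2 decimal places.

Effective bits = (64.00 − 1.76)/6.02 = 10.3389.
Shortfall = 14 − 10.3389 = 3.6611 bits.

3.66 bits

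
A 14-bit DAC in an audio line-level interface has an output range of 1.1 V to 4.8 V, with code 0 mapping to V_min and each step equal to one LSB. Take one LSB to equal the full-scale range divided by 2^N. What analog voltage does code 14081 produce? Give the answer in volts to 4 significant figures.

4.280 V

Span: 4.8 V − (1.1 V) = 3.7 V. LSB = 3.7 V / 2^14.
V_out = 1.1 + 14081 × (3.7/16384) V
      = 1.1 V + 3.17991 V = 4.27991 V.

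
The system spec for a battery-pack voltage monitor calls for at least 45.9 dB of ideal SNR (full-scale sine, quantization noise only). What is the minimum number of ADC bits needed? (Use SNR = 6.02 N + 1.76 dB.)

Solving 6.02 N ≥ 45.9 − 1.76: N ≥ 7.332. Round up → N = 8.

8 bits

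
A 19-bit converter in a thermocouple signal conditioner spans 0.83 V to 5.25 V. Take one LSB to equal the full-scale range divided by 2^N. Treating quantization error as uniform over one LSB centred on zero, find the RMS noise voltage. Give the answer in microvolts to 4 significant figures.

2.434 µV

Range = 5.25 − (0.83) = 4.42 V.
LSB = 4.42 V / 2^19 = 8.43048 µV.
σ_q = LSB/√12 = 8.43048 µV/3.4641 = 2.434 µV.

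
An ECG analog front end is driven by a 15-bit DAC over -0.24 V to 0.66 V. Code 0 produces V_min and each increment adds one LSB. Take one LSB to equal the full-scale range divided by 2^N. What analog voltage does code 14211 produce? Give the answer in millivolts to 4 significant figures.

The full-scale span is 0.66 − (-0.24) = 0.9 V. LSB = 0.9 V / 2^15.
Output = V_min + (14211/32768) × range = -0.24 + 0.433685 × 0.9 V
      = -0.24 + 0.390317 = 0.150317 V.

150.3 mV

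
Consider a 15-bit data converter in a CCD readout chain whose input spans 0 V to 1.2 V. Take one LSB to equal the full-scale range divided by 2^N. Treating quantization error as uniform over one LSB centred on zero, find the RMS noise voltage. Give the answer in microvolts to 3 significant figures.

10.6 µV

Span = 1.2 V.
LSB = 1.2 V ÷ 2^15 = 1.2/32768 V = 36.621 µV.
RMS of a uniform error over width LSB is LSB/√12 = 10.6 µV.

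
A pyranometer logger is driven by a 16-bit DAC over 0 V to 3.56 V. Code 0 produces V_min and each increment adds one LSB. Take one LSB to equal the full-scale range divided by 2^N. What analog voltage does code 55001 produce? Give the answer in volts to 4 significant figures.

2.988 V

V_FS = 3.56 V. LSB = 3.56 V / 2^16.
V_out = V_min + code × LSB = 0 V + 55001 × 3.56 V / 65536
      = 0 + 2.98773 = 2.98773 V.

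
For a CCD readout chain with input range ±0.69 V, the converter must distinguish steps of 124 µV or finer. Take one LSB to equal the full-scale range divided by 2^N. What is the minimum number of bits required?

14 bits

Span: 0.69 V − (-0.69 V) = 1.38 V.
Required number of levels: 1.38/124 µV = 11129; smallest N with 2^N ≥ that is 14.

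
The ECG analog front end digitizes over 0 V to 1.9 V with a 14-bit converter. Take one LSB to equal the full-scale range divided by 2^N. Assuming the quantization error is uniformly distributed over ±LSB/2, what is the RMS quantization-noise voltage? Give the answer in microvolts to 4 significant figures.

33.48 µV

Span = 1.9 V.
One LSB is 1.9 V / 16384 = 115.967 µV.
σ_q = LSB/√12 = 115.967 µV/3.4641 = 33.48 µV.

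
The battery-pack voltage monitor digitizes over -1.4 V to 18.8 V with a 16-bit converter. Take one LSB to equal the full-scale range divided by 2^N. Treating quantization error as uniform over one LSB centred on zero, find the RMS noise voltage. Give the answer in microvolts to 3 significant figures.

89.0 µV

The full-scale span is 18.8 − (-1.4) = 20.2 V.
LSB = 20.2 V / 2^16 = 308.23 µV.
σ_q = LSB/√12 = 308.23 µV/3.4641 = 89.0 µV.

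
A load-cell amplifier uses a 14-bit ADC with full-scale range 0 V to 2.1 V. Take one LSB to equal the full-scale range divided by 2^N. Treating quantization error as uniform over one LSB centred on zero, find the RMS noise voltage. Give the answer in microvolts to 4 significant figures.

37.00 µV

Full-scale range = 2.1 V.
LSB = 2.1 V ÷ 2^14 = 2.1/16384 V = 128.174 µV.
σ_q = LSB/√12 = 128.174 µV/3.4641 = 37.00 µV.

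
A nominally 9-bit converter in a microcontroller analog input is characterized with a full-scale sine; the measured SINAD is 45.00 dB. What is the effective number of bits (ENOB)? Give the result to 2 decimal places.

7.18 bits

(45.00 − 1.76) / 6.02 = 43.24/6.02 = 7.1827 effective bits.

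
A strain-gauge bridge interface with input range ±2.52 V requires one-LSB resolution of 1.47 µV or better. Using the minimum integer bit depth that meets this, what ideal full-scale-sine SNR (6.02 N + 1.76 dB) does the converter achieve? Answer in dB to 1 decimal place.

134.2 dB

Span: 2.52 V − (-2.52 V) = 5.04 V.
Levels needed ≥ 5.04/1.47 µV = 3.429e6. 2^22 = 4194304 suffices, so N_min = 22.
SNR = 6.02 × 22 + 1.76 = 134.20 dB.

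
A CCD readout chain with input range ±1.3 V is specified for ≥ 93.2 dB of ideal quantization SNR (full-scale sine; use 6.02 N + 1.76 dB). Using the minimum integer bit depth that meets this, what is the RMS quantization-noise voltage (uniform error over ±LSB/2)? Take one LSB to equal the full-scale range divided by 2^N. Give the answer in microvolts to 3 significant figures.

Full-scale range = 1.3 V − (-1.3 V) = 2.6 V.
Required N = ⌈(93.2 − 1.76)/6.02⌉ = ⌈15.189⌉ = 16.
Step size = 2.6/65536 V = 39.673 µV.
σ_q = LSB/√12 = 39.673 µV/3.4641 = 11.5 µV.

11.5 µV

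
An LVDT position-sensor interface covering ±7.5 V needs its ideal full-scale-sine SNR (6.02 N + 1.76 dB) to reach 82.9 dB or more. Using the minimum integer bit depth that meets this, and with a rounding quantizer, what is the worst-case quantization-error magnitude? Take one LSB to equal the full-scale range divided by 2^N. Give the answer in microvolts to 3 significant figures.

458 µV

The full-scale span is 7.5 − (-7.5) = 15 V.
6.02 N + 1.76 ≥ 82.9 gives N ≥ 13.478, so the minimum integer is 14.
One LSB is 15 V / 16384 = 0.91553 mV.
Max error for round-to-nearest is LSB/2 = 458 µV.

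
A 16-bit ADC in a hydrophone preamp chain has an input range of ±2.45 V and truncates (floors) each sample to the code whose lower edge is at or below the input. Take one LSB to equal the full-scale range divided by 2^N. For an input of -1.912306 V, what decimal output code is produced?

7191

Full-scale range = 2.45 V − (-2.45 V) = 4.9 V. LSB = 4.9 V / 2^16 ≈ 74.77 µV.
code = ⌊(V_in − V_min)/LSB⌋ = ⌊(V_in − V_min) × 2^16 / range⌋
     = ⌊(-1.912306 − (-2.45)) × 65536 / 4.9⌋ = ⌊0.537694 × 65536/4.9⌋
     = ⌊7191.493⌋ = 7191.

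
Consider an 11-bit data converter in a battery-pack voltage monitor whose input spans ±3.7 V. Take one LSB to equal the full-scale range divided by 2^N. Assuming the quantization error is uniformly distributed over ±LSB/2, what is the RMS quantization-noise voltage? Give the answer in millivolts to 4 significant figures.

Range = 3.7 − (-3.7) = 7.4 V.
LSB = 7.4 V / 2^11 = 3.61328 mV.
σ_q = LSB/√12 = 3.61328 mV/3.4641 = 1.043 mV.

1.043 mV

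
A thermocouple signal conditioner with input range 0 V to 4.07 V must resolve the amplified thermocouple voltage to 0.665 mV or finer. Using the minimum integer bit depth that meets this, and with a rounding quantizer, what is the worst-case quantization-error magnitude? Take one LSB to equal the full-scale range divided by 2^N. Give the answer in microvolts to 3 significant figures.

248 µV

Full-scale range = 4.07 V.
4.07 V / 0.665 mV = 6120. Since 2^12 = 4096 and 2^13 = 8192, N = 13.
LSB = 4.07 V / 2^13 = 496.83 µV.
|e|_max = LSB/2 = 248 µV.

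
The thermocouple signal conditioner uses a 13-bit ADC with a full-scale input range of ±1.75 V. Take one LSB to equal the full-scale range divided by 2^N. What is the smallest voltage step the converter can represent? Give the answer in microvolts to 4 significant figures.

427.2 µV

The full-scale span is 1.75 − (-1.75) = 3.5 V.
There are 2^13 = 8192 steps.
LSB = 3.5 V ÷ 2^13 = 3.5/8192 V = 427.2 µV.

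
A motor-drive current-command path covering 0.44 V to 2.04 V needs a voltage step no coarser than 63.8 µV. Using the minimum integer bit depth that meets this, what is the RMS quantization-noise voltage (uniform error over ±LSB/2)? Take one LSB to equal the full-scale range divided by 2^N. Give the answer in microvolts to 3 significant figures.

14.1 µV

The full-scale span is 2.04 − (0.44) = 1.6 V.
1.6 V / 63.8 µV = 25080. Since 2^14 = 16384 and 2^15 = 32768, N = 15.
Step size = 1.6/32768 V = 48.828 µV.
σ_q = LSB/√12 = 48.828 µV/3.4641 = 14.1 µV.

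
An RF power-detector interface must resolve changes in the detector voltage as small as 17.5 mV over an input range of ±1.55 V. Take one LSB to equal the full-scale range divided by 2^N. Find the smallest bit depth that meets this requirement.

Range = 1.55 − (-1.55) = 3.1 V.
Levels needed ≥ 3.1/17.5 mV = 177.1. 2^8 = 256 suffices, so N_min = 8.

8 bits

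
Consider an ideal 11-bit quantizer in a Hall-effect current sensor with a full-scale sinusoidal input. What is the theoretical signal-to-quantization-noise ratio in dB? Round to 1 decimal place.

68.0 dB

6.02(11) + 1.76 = 66.22 + 1.76 = 67.98 dB.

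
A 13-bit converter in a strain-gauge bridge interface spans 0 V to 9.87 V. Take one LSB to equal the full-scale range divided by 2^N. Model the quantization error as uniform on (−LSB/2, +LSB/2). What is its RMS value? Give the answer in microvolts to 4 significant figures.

347.8 µV

Full-scale range = 9.87 V.
One LSB is 9.87 V / 8192 = 1.20483 mV.
V_rms = LSB/√12 = 1.20483 mV / √12 = 347.8 µV.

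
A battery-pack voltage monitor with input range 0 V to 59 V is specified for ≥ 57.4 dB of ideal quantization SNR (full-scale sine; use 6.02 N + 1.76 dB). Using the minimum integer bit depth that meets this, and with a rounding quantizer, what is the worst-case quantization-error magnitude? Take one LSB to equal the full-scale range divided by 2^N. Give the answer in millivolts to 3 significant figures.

28.8 mV

Span = 59 V.
N ≥ (57.4 − 1.76)/6.02 = 9.243 → N_min = 10.
LSB = 59 V ÷ 2^10 = 59/1024 V = 57.617 mV.
|e|_max = LSB/2 = 28.8 mV.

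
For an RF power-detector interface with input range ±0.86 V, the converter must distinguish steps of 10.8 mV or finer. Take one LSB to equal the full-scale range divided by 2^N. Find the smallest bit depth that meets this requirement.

Range = 0.86 − (-0.86) = 1.72 V.
1.72 V / 10.8 mV = 159.3. Since 2^7 = 128 and 2^8 = 256, N = 8.

8 bits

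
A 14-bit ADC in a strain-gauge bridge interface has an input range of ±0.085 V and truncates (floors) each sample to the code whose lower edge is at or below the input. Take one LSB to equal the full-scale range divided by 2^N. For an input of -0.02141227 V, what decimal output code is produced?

6128

Range = 0.085 − (-0.085) = 0.17 V. LSB = 0.17 V / 2^14 ≈ 10.38 µV.
(V_in − V_min) × 2^14/range = (-0.02141227 − (-0.085)) × 16384/0.17 = 6128.361.
Floor → code = 6128.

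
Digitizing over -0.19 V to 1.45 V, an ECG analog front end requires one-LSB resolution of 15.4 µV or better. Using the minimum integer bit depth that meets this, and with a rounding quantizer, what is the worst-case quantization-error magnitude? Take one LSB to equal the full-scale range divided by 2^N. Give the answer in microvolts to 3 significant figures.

Span: 1.45 V − (-0.19 V) = 1.64 V.
Levels needed ≥ 1.64/15.4 µV = 106500. 2^17 = 131072 suffices, so N_min = 17.
LSB = 1.64 V ÷ 2^17 = 1.64/131072 V = 12.512 µV.
Max error for round-to-nearest is LSB/2 = 6.26 µV.

6.26 µV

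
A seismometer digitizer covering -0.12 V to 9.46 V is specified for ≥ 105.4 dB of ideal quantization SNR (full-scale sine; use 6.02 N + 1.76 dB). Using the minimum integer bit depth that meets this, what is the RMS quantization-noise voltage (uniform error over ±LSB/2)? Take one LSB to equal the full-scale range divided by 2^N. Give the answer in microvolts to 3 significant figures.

Range = 9.46 − (-0.12) = 9.58 V.
6.02 N + 1.76 ≥ 105.4 gives N ≥ 17.216, so the minimum integer is 18.
One LSB is 9.58 V / 262144 = 36.545 µV.
σ_q = LSB/√12 = 36.545 µV/3.4641 = 10.5 µV.

10.5 µV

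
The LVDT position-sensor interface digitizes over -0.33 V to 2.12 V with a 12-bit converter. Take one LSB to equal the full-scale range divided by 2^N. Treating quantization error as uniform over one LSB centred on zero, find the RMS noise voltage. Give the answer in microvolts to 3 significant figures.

173 µV

Span: 2.12 V − (-0.33 V) = 2.45 V.
Step size = 2.45/4096 V = 0.59814 mV.
σ_q = LSB/√12 = 0.59814 mV/3.4641 = 173 µV.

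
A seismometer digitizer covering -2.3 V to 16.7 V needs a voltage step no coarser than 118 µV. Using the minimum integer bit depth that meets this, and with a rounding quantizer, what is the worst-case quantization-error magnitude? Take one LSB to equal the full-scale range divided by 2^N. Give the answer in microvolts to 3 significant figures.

Full-scale range = 16.7 V − (-2.3 V) = 19 V.
Levels needed ≥ 19/118 µV = 161000. 2^18 = 262144 suffices, so N_min = 18.
Step size = 19/262144 V = 72.479 µV.
|e|_max = LSB/2 = 36.2 µV.

36.2 µV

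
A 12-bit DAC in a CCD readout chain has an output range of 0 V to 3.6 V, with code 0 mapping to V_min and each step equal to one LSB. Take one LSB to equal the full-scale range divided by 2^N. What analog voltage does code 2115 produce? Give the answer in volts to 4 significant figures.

Span = 3.6 V. LSB = 3.6 V / 2^12.
Output = V_min + (2115/4096) × range = 0 + 0.516357 × 3.6 V
      = 0 + 1.85889 = 1.85889 V.

1.859 V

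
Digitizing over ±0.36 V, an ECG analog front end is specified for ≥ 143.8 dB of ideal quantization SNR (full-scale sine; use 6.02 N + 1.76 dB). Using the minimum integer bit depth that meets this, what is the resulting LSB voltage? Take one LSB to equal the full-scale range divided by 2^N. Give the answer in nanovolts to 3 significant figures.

The full-scale span is 0.36 − (-0.36) = 0.72 V.
Required N = ⌈(143.8 − 1.76)/6.02⌉ = ⌈23.595⌉ = 24.
LSB = 0.72 V ÷ 2^24 = 0.72/16777216 V = 42.9 nV.

42.9 nV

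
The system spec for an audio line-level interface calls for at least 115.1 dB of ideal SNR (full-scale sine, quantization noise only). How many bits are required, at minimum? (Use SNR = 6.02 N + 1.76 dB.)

19 bits

6.02 N + 1.76 ≥ 115.1 gives N ≥ 18.827, so the minimum integer is 19.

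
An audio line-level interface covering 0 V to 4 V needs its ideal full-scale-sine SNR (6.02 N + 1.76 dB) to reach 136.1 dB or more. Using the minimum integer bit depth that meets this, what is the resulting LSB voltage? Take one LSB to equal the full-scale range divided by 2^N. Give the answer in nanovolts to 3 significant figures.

477 nV

Range is 4 V.
N ≥ (136.1 − 1.76)/6.02 = 22.316 → N_min = 23.
One LSB is 4 V / 8388608 = 477 nV.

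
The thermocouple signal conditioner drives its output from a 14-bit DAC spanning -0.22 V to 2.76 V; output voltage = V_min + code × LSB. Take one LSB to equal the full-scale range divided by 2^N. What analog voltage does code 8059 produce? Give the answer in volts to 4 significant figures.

1.246 V

Range = 2.76 − (-0.22) = 2.98 V. LSB = 2.98 V / 2^14.
Output = V_min + (8059/16384) × range = -0.22 + 0.491882 × 2.98 V
      = -0.22 V + 1.46581 V = 1.24581 V.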